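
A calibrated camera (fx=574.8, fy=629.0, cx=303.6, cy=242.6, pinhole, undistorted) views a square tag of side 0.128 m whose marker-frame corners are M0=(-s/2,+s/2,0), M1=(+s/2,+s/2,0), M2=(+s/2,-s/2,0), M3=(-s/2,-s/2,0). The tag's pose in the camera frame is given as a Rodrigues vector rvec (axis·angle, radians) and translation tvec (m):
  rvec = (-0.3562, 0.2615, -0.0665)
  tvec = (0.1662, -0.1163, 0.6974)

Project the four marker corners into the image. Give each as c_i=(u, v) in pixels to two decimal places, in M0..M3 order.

Intrinsics K: fx=574.8, fy=629.0, cx=303.6, cy=242.6
Marker side s = 0.128 m; corners in marker frame (Z=0):
  M0 = (-0.0640, +0.0640, 0)
  M1 = (+0.0640, +0.0640, 0)
  M2 = (+0.0640, -0.0640, 0)
  M3 = (-0.0640, -0.0640, 0)
rvec = (-0.3562, 0.2615, -0.0665), |rvec| = θ = 0.44686 rad = 25.603°
Rodrigues: sinθ=0.43214, 1−cosθ=0.09819; R = I + sinθ·[k]× + (1−cosθ)·[k]×²:
    [+0.96420 +0.01851 +0.26453]
    [-0.11011 +0.93543 +0.33591]
    [-0.24124 -0.35301 +0.90398]
t = (0.1662, -0.1163, 0.6974) m
M0: Pc = R·M0+t = (+0.10568, -0.04938, +0.69025); u = 574.8·(+0.10568)/0.69025 + 303.6 = 391.6010, v = 629.0·(-0.04938)/0.69025 + 242.6 = 197.5970
M1: Pc = R·M1+t = (+0.22909, -0.06348, +0.65937); u = 574.8·(+0.22909)/0.65937 + 303.6 = 503.3105, v = 629.0·(-0.06348)/0.65937 + 242.6 = 182.0443
M2: Pc = R·M2+t = (+0.22672, -0.18322, +0.70455); u = 574.8·(+0.22672)/0.70455 + 303.6 = 488.5698, v = 629.0·(-0.18322)/0.70455 + 242.6 = 79.0323
M3: Pc = R·M3+t = (+0.10331, -0.16912, +0.73543); u = 574.8·(+0.10331)/0.73543 + 303.6 = 384.3427, v = 629.0·(-0.16912)/0.73543 + 242.6 = 97.9546

c0=(391.60, 197.60) c1=(503.31, 182.04) c2=(488.57, 79.03) c3=(384.34, 97.95)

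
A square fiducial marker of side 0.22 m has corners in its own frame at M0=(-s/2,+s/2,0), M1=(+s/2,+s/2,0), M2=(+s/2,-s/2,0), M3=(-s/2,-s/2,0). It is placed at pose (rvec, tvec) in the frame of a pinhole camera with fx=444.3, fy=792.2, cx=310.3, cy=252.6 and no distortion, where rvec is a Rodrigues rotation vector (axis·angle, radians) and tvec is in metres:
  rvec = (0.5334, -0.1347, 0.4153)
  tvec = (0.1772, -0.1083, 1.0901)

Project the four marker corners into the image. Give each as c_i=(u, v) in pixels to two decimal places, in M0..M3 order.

Intrinsics K: fx=444.3, fy=792.2, cx=310.3, cy=252.6
Marker side s = 0.22 m; corners in marker frame (Z=0):
  M0 = (-0.1100, +0.1100, 0)
  M1 = (+0.1100, +0.1100, 0)
  M2 = (+0.1100, -0.1100, 0)
  M3 = (-0.1100, -0.1100, 0)
rvec = (0.5334, -0.1347, 0.4153), |rvec| = θ = 0.68930 rad = 39.494°
Rodrigues: sinθ=0.63600, 1−cosθ=0.22831; R = I + sinθ·[k]× + (1−cosθ)·[k]×²:
    [+0.90841 -0.41771 -0.01784]
    [+0.34866 +0.78041 -0.51903]
    [+0.23073 +0.46527 +0.85457]
t = (0.1772, -0.1083, 1.0901) m
M0: Pc = R·M0+t = (+0.03133, -0.06081, +1.11590); u = 444.3·(+0.03133)/1.11590 + 310.3 = 322.7731, v = 792.2·(-0.06081)/1.11590 + 252.6 = 209.4315
M1: Pc = R·M1+t = (+0.23118, +0.01590, +1.16666); u = 444.3·(+0.23118)/1.16666 + 310.3 = 398.3391, v = 792.2·(+0.01590)/1.16666 + 252.6 = 263.3951
M2: Pc = R·M2+t = (+0.32307, -0.15579, +1.06430); u = 444.3·(+0.32307)/1.06430 + 310.3 = 445.1691, v = 792.2·(-0.15579)/1.06430 + 252.6 = 136.6376
M3: Pc = R·M3+t = (+0.12322, -0.23250, +1.01354); u = 444.3·(+0.12322)/1.01354 + 310.3 = 364.3168, v = 792.2·(-0.23250)/1.01354 + 252.6 = 70.8758

c0=(322.77, 209.43) c1=(398.34, 263.40) c2=(445.17, 136.64) c3=(364.32, 70.88)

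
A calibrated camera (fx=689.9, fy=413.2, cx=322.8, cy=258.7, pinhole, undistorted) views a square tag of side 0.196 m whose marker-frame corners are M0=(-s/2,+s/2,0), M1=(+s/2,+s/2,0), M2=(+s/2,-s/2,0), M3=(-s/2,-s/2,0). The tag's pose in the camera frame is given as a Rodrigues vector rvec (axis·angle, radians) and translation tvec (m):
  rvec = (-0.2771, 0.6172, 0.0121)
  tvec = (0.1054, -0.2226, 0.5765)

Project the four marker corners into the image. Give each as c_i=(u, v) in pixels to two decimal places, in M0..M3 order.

Intrinsics K: fx=689.9, fy=413.2, cx=322.8, cy=258.7
Marker side s = 0.196 m; corners in marker frame (Z=0):
  M0 = (-0.0980, +0.0980, 0)
  M1 = (+0.0980, +0.0980, 0)
  M2 = (+0.0980, -0.0980, 0)
  M3 = (-0.0980, -0.0980, 0)
rvec = (-0.2771, 0.6172, 0.0121), |rvec| = θ = 0.67666 rad = 38.770°
Rodrigues: sinθ=0.62619, 1−cosθ=0.22033; R = I + sinθ·[k]× + (1−cosθ)·[k]×²:
    [+0.81662 -0.09350 +0.56955]
    [-0.07110 +0.96298 +0.26003]
    [-0.57278 -0.25284 +0.77974]
t = (0.1054, -0.2226, 0.5765) m
M0: Pc = R·M0+t = (+0.01621, -0.12126, +0.60785); u = 689.9·(+0.01621)/0.60785 + 322.8 = 341.1964, v = 413.2·(-0.12126)/0.60785 + 258.7 = 176.2713
M1: Pc = R·M1+t = (+0.17627, -0.13520, +0.49559); u = 689.9·(+0.17627)/0.49559 + 322.8 = 568.1763, v = 413.2·(-0.13520)/0.49559 + 258.7 = 145.9797
M2: Pc = R·M2+t = (+0.19459, -0.32394, +0.54515); u = 689.9·(+0.19459)/0.54515 + 322.8 = 569.0619, v = 413.2·(-0.32394)/0.54515 + 258.7 = 13.1656
M3: Pc = R·M3+t = (+0.03453, -0.31000, +0.65741); u = 689.9·(+0.03453)/0.65741 + 322.8 = 359.0407, v = 413.2·(-0.31000)/0.65741 + 258.7 = 63.8543

c0=(341.20, 176.27) c1=(568.18, 145.98) c2=(569.06, 13.17) c3=(359.04, 63.85)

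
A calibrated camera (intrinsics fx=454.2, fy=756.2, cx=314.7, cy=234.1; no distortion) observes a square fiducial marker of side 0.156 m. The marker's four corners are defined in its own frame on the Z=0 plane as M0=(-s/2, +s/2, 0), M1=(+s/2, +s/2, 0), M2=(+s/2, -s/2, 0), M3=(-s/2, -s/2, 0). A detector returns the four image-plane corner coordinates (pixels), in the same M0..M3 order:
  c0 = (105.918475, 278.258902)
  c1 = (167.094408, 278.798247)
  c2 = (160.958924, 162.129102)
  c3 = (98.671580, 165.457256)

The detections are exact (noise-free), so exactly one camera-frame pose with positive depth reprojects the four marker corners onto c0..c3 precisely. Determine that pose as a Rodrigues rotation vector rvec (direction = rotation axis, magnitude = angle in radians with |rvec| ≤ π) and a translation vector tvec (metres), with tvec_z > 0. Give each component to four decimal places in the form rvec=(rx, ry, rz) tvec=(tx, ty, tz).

rvec=(0.1457, 0.2194, -0.0243) tvec=(-0.4087, -0.0166, 1.0198)

Intrinsics K: fx=454.2, fy=756.2, cx=314.7, cy=234.1
Marker side s = 0.156 m; corners in marker frame (Z=0):
  M0 = (-0.0780, +0.0780, 0)
  M1 = (+0.0780, +0.0780, 0)
  M2 = (+0.0780, -0.0780, 0)
  M3 = (-0.0780, -0.0780, 0)
Detected image corners:
  c0 = (105.918475, 278.258902) px
  c1 = (167.094408, 278.798247) px
  c2 = (160.958924, 162.129102) px
  c3 = (98.671580, 165.457256) px
Planar DLT: solve 8×8 A·h = b for H (H[2,2]=1):
  H  [+367.12851 +61.41429 +132.68087]
  H  [-56.21952 +765.93952 +221.79294]
  H  [-0.21439 +0.13865 +1.00000]
B = K⁻¹H; ‖b₁‖=0.980599, ‖b₂‖=0.980599; λ = 2/(‖b₁‖+‖b₂‖) = 1.019785, sign → tz>0 ⇒ λ=+1.019785
r₁ = λ·B[:,0] = (+0.97577,-0.00813,-0.21863); r₂ = λ·B[:,1] = (+0.03992,+0.98915,+0.14139)
r₃ = r₁×r₂ = (+0.21511,-0.14669,+0.96551); SVD([r₁ r₂ r₃]) → R = UVᵀ:
  R  [+0.97577 +0.03992 +0.21511]
  R  [-0.00813 +0.98915 -0.14669]
  R  [-0.21863 +0.14139 +0.96551]
t = (-0.40868, -0.01660, +1.01979) m
tr R = 2.930431; θ = arccos((tr R − 1)/2) = 0.264531 rad = 15.156°
axis k = ((R−Rᵀ)₃₂, (R−Rᵀ)₁₃, (R−Rᵀ)₂₁) / (2 sinθ) = (+0.550925, +0.829479, -0.091902)
rvec = θ·k = (+0.145737, +0.219423, -0.024311)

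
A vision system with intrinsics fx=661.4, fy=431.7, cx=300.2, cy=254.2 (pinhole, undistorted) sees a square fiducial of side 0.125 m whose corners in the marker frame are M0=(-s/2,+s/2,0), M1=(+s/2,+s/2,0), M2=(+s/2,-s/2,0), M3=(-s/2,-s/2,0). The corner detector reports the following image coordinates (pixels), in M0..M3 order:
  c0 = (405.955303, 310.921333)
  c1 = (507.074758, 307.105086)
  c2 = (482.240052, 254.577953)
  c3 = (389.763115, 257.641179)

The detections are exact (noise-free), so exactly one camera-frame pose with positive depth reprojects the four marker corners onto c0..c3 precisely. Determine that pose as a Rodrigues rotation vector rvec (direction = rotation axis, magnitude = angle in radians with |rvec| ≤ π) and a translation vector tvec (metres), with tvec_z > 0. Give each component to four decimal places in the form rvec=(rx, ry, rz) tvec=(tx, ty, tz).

Intrinsics K: fx=661.4, fy=431.7, cx=300.2, cy=254.2
Marker side s = 0.125 m; corners in marker frame (Z=0):
  M0 = (-0.0625, +0.0625, 0)
  M1 = (+0.0625, +0.0625, 0)
  M2 = (+0.0625, -0.0625, 0)
  M3 = (-0.0625, -0.0625, 0)
Detected image corners:
  c0 = (405.955303, 310.921333) px
  c1 = (507.074758, 307.105086) px
  c2 = (482.240052, 254.577953) px
  c3 = (389.763115, 257.641179) px
Planar DLT: solve 8×8 A·h = b for H (H[2,2]=1):
  H  [+802.49381 -160.78828 +445.99259]
  H  [-8.58677 +217.40840 +281.35007]
  H  [+0.06651 -0.72837 +1.00000]
B = K⁻¹H; ‖b₁‖=1.186475, ‖b₂‖=1.186475; λ = 2/(‖b₁‖+‖b₂‖) = 0.842832, sign → tz>0 ⇒ λ=+0.842832
r₁ = λ·B[:,0] = (+0.99719,-0.04977,+0.05606); r₂ = λ·B[:,1] = (+0.07374,+0.78594,-0.61389)
r₃ = r₁×r₂ = (-0.01350,+0.61630,+0.78740); SVD([r₁ r₂ r₃]) → R = UVᵀ:
  R  [+0.99719 +0.07374 -0.01350]
  R  [-0.04977 +0.78594 +0.61630]
  R  [+0.05606 -0.61389 +0.78740]
t = (+0.18579, +0.05301, +0.84283) m
tr R = 2.570523; θ = arccos((tr R − 1)/2) = 0.667678 rad = 38.255°
axis k = ((R−Rᵀ)₃₂, (R−Rᵀ)₁₃, (R−Rᵀ)₂₁) / (2 sinθ) = (-0.993426, -0.056175, -0.099744)
rvec = θ·k = (-0.663289, -0.037507, -0.066597)

rvec=(-0.6633, -0.0375, -0.0666) tvec=(0.1858, 0.0530, 0.8428)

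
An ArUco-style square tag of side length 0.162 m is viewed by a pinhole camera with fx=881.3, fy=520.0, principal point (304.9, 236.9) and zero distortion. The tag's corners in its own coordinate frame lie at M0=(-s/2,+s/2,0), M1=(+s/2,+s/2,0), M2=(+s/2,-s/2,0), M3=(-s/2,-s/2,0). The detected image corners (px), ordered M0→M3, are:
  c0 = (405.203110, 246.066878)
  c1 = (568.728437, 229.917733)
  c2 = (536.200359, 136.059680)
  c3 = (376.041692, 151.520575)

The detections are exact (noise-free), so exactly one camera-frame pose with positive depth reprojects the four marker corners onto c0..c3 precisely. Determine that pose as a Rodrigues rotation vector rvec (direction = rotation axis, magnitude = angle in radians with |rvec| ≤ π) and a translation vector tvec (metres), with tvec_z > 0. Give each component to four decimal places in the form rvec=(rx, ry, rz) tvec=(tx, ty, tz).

Intrinsics K: fx=881.3, fy=520.0, cx=304.9, cy=236.9
Marker side s = 0.162 m; corners in marker frame (Z=0):
  M0 = (-0.0810, +0.0810, 0)
  M1 = (+0.0810, +0.0810, 0)
  M2 = (+0.0810, -0.0810, 0)
  M3 = (-0.0810, -0.0810, 0)
Detected image corners:
  c0 = (405.203110, 246.066878) px
  c1 = (568.728437, 229.917733) px
  c2 = (536.200359, 136.059680) px
  c3 = (376.041692, 151.520575) px
Planar DLT: solve 8×8 A·h = b for H (H[2,2]=1):
  H  [+1009.67612 +127.81751 +471.52717]
  H  [-93.18183 +556.14857 +190.37011]
  H  [+0.02283 -0.13276 +1.00000]
B = K⁻¹H; ‖b₁‖=1.153684, ‖b₂‖=1.153684; λ = 2/(‖b₁‖+‖b₂‖) = 0.866788, sign → tz>0 ⇒ λ=+0.866788
r₁ = λ·B[:,0] = (+0.98621,-0.16434,+0.01978); r₂ = λ·B[:,1] = (+0.16552,+0.97947,-0.11507)
r₃ = r₁×r₂ = (-0.00047,+0.11676,+0.99316); SVD([r₁ r₂ r₃]) → R = UVᵀ:
  R  [+0.98621 +0.16552 -0.00047]
  R  [-0.16434 +0.97947 +0.11676]
  R  [+0.01978 -0.11507 +0.99316]
t = (+0.16388, -0.07756, +0.86679) m
tr R = 2.958835; θ = arccos((tr R − 1)/2) = 0.203242 rad = 11.645°
axis k = ((R−Rᵀ)₃₂, (R−Rᵀ)₁₃, (R−Rᵀ)₂₁) / (2 sinθ) = (-0.574286, -0.050168, -0.817116)
rvec = θ·k = (-0.116719, -0.010196, -0.166072)

rvec=(-0.1167, -0.0102, -0.1661) tvec=(0.1639, -0.0776, 0.8668)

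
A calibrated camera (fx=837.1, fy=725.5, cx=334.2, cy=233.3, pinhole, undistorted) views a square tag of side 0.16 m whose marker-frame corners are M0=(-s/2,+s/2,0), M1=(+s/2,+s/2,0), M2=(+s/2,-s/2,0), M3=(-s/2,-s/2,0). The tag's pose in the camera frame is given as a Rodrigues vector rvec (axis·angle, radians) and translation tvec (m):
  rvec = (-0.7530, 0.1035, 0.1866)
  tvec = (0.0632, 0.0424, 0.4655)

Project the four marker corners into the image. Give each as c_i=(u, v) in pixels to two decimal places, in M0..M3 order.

c0=(272.16, 385.39) c1=(596.47, 433.27) c2=(595.27, 227.22) c3=(336.31, 198.90)

Intrinsics K: fx=837.1, fy=725.5, cx=334.2, cy=233.3
Marker side s = 0.16 m; corners in marker frame (Z=0):
  M0 = (-0.0800, +0.0800, 0)
  M1 = (+0.0800, +0.0800, 0)
  M2 = (+0.0800, -0.0800, 0)
  M3 = (-0.0800, -0.0800, 0)
rvec = (-0.7530, 0.1035, 0.1866), |rvec| = θ = 0.78265 rad = 44.843°
Rodrigues: sinθ=0.70516, 1−cosθ=0.29095; R = I + sinθ·[k]× + (1−cosθ)·[k]×²:
    [+0.97837 -0.20514 +0.02651]
    [+0.13111 +0.71414 +0.68762]
    [-0.15999 -0.66927 +0.72559]
t = (0.0632, 0.0424, 0.4655) m
M0: Pc = R·M0+t = (-0.03148, +0.08904, +0.42476); u = 837.1·(-0.03148)/0.42476 + 334.2 = 272.1575, v = 725.5·(+0.08904)/0.42476 + 233.3 = 385.3873
M1: Pc = R·M1+t = (+0.12506, +0.11002, +0.39916); u = 837.1·(+0.12506)/0.39916 + 334.2 = 596.4674, v = 725.5·(+0.11002)/0.39916 + 233.3 = 433.2682
M2: Pc = R·M2+t = (+0.15788, -0.00424, +0.50624); u = 837.1·(+0.15788)/0.50624 + 334.2 = 595.2656, v = 725.5·(-0.00424)/0.50624 + 233.3 = 227.2202
M3: Pc = R·M3+t = (+0.00134, -0.02522, +0.53184); u = 837.1·(+0.00134)/0.53184 + 334.2 = 336.3118, v = 725.5·(-0.02522)/0.53184 + 233.3 = 198.8976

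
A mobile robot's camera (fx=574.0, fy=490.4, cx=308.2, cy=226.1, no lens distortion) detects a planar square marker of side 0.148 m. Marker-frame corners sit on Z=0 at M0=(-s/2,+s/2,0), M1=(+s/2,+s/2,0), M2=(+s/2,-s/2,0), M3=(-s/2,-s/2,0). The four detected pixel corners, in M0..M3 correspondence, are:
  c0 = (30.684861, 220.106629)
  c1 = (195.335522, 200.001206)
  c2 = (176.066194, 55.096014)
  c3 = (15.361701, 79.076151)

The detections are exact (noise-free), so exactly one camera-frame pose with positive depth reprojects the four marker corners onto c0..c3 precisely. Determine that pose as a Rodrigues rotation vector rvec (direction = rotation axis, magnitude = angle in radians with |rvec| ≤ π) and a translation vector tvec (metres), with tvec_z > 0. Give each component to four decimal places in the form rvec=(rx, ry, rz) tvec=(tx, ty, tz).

Intrinsics K: fx=574.0, fy=490.4, cx=308.2, cy=226.1
Marker side s = 0.148 m; corners in marker frame (Z=0):
  M0 = (-0.0740, +0.0740, 0)
  M1 = (+0.0740, +0.0740, 0)
  M2 = (+0.0740, -0.0740, 0)
  M3 = (-0.0740, -0.0740, 0)
Detected image corners:
  c0 = (30.684861, 220.106629) px
  c1 = (195.335522, 200.001206) px
  c2 = (176.066194, 55.096014) px
  c3 = (15.361701, 79.076151) px
Planar DLT: solve 8×8 A·h = b for H (H[2,2]=1):
  H  [+1077.63516 +101.83404 +103.03703]
  H  [-177.48652 +946.10901 +137.98552]
  H  [-0.20503 -0.14210 +1.00000]
B = K⁻¹H; ‖b₁‖=2.015861, ‖b₂‖=2.015862; λ = 2/(‖b₁‖+‖b₂‖) = 0.496066, sign → tz>0 ⇒ λ=+0.496066
r₁ = λ·B[:,0] = (+0.98593,-0.13264,-0.10171); r₂ = λ·B[:,1] = (+0.12586,+0.98954,-0.07049)
r₃ = r₁×r₂ = (+0.11000,+0.05670,+0.99231); SVD([r₁ r₂ r₃]) → R = UVᵀ:
  R  [+0.98593 +0.12586 +0.11000]
  R  [-0.13264 +0.98954 +0.05670]
  R  [-0.10171 -0.07049 +0.99231]
t = (-0.17731, -0.08913, +0.49607) m
tr R = 2.967786; θ = arccos((tr R − 1)/2) = 0.179725 rad = 10.298°
axis k = ((R−Rᵀ)₃₂, (R−Rᵀ)₁₃, (R−Rᵀ)₂₁) / (2 sinθ) = (-0.355765, +0.592149, -0.723043)
rvec = θ·k = (-0.063940, +0.106424, -0.129949)

rvec=(-0.0639, 0.1064, -0.1299) tvec=(-0.1773, -0.0891, 0.4961)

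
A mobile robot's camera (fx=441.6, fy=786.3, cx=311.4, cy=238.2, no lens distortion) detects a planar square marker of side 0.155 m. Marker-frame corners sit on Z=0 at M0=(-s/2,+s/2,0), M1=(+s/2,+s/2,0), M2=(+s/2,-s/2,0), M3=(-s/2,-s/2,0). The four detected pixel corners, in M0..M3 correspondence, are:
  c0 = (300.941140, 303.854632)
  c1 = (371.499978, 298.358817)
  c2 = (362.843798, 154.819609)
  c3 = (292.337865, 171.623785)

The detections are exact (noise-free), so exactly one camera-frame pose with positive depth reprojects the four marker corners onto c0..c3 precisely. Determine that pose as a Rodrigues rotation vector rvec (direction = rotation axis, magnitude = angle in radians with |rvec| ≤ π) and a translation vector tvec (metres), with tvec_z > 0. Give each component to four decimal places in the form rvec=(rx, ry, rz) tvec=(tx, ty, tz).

rvec=(0.0783, 0.4760, -0.0989) tvec=(0.0380, -0.0061, 0.8788)

Intrinsics K: fx=441.6, fy=786.3, cx=311.4, cy=238.2
Marker side s = 0.155 m; corners in marker frame (Z=0):
  M0 = (-0.0775, +0.0775, 0)
  M1 = (+0.0775, +0.0775, 0)
  M2 = (+0.0775, -0.0775, 0)
  M3 = (-0.0775, -0.0775, 0)
Detected image corners:
  c0 = (300.941140, 303.854632) px
  c1 = (371.499978, 298.358817) px
  c2 = (362.843798, 154.819609) px
  c3 = (292.337865, 171.623785) px
Planar DLT: solve 8×8 A·h = b for H (H[2,2]=1):
  H  [+281.02373 +75.35470 +330.49250]
  H  [-193.49605 +901.86864 +232.70766]
  H  [-0.52432 +0.05931 +1.00000]
B = K⁻¹H; ‖b₁‖=1.137882, ‖b₂‖=1.137882; λ = 2/(‖b₁‖+‖b₂‖) = 0.878826, sign → tz>0 ⇒ λ=+0.878826
r₁ = λ·B[:,0] = (+0.88419,-0.07668,-0.46079); r₂ = λ·B[:,1] = (+0.11321,+0.99220,+0.05212)
r₃ = r₁×r₂ = (+0.45320,-0.09825,+0.88598); SVD([r₁ r₂ r₃]) → R = UVᵀ:
  R  [+0.88419 +0.11321 +0.45320]
  R  [-0.07668 +0.99220 -0.09825]
  R  [-0.46079 +0.05212 +0.88598]
t = (+0.03800, -0.00614, +0.87883) m
tr R = 2.762376; θ = arccos((tr R − 1)/2) = 0.492427 rad = 28.214°
axis k = ((R−Rᵀ)₃₂, (R−Rᵀ)₁₃, (R−Rᵀ)₂₁) / (2 sinθ) = (+0.159040, +0.966632, -0.200820)
rvec = θ·k = (+0.078316, +0.475996, -0.098889)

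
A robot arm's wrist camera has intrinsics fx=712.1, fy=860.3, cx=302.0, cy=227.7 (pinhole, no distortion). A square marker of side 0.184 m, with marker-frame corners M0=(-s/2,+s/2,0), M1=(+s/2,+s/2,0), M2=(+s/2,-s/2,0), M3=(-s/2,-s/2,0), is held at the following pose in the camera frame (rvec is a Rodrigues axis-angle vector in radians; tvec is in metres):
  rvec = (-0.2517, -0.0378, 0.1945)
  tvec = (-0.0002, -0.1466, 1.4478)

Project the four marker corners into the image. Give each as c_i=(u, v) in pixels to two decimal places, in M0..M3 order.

Intrinsics K: fx=712.1, fy=860.3, cx=302.0, cy=227.7
Marker side s = 0.184 m; corners in marker frame (Z=0):
  M0 = (-0.0920, +0.0920, 0)
  M1 = (+0.0920, +0.0920, 0)
  M2 = (+0.0920, -0.0920, 0)
  M3 = (-0.0920, -0.0920, 0)
rvec = (-0.2517, -0.0378, 0.1945), |rvec| = θ = 0.32033 rad = 18.354°
Rodrigues: sinθ=0.31488, 1−cosθ=0.05087; R = I + sinθ·[k]× + (1−cosθ)·[k]×²:
    [+0.98054 -0.18647 -0.06143]
    [+0.19591 +0.94984 +0.24377]
    [+0.01289 -0.25106 +0.96789]
t = (-0.0002, -0.1466, 1.4478) m
M0: Pc = R·M0+t = (-0.10757, -0.07724, +1.42352); u = 712.1·(-0.10757)/1.42352 + 302.0 = 248.1916, v = 860.3·(-0.07724)/1.42352 + 227.7 = 181.0212
M1: Pc = R·M1+t = (+0.07285, -0.04119, +1.42589); u = 712.1·(+0.07285)/1.42589 + 302.0 = 338.3838, v = 860.3·(-0.04119)/1.42589 + 227.7 = 202.8475
M2: Pc = R·M2+t = (+0.10717, -0.21596, +1.47208); u = 712.1·(+0.10717)/1.47208 + 302.0 = 353.8396, v = 860.3·(-0.21596)/1.47208 + 227.7 = 101.4898
M3: Pc = R·M3+t = (-0.07325, -0.25201, +1.46971); u = 712.1·(-0.07325)/1.46971 + 302.0 = 266.5073, v = 860.3·(-0.25201)/1.46971 + 227.7 = 80.1860

c0=(248.19, 181.02) c1=(338.38, 202.85) c2=(353.84, 101.49) c3=(266.51, 80.19)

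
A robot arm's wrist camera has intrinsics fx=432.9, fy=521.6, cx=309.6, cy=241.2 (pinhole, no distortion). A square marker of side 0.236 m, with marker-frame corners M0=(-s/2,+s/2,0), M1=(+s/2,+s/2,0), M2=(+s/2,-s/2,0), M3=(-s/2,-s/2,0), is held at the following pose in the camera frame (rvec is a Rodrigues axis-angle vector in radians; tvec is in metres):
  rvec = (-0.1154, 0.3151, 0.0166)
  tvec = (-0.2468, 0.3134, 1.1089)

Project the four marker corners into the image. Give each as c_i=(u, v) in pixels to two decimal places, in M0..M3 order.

Intrinsics K: fx=432.9, fy=521.6, cx=309.6, cy=241.2
Marker side s = 0.236 m; corners in marker frame (Z=0):
  M0 = (-0.1180, +0.1180, 0)
  M1 = (+0.1180, +0.1180, 0)
  M2 = (+0.1180, -0.1180, 0)
  M3 = (-0.1180, -0.1180, 0)
rvec = (-0.1154, 0.3151, 0.0166), |rvec| = θ = 0.33598 rad = 19.250°
Rodrigues: sinθ=0.32969, 1−cosθ=0.05591; R = I + sinθ·[k]× + (1−cosθ)·[k]×²:
    [+0.95068 -0.03430 +0.30826]
    [-0.00172 +0.99327 +0.11583]
    [-0.31015 -0.11065 +0.94423]
t = (-0.2468, 0.3134, 1.1089) m
M0: Pc = R·M0+t = (-0.36303, +0.43081, +1.13244); u = 432.9·(-0.36303)/1.13244 + 309.6 = 170.8247, v = 521.6·(+0.43081)/1.13244 + 241.2 = 439.6295
M1: Pc = R·M1+t = (-0.13867, +0.43040, +1.05925); u = 432.9·(-0.13867)/1.05925 + 309.6 = 252.9287, v = 521.6·(+0.43040)/1.05925 + 241.2 = 453.1414
M2: Pc = R·M2+t = (-0.13057, +0.19599, +1.08536); u = 432.9·(-0.13057)/1.08536 + 309.6 = 257.5209, v = 521.6·(+0.19599)/1.08536 + 241.2 = 335.3892
M3: Pc = R·M3+t = (-0.35493, +0.19640, +1.15855); u = 432.9·(-0.35493)/1.15855 + 309.6 = 176.9773, v = 521.6·(+0.19640)/1.15855 + 241.2 = 329.6213

c0=(170.82, 439.63) c1=(252.93, 453.14) c2=(257.52, 335.39) c3=(176.98, 329.62)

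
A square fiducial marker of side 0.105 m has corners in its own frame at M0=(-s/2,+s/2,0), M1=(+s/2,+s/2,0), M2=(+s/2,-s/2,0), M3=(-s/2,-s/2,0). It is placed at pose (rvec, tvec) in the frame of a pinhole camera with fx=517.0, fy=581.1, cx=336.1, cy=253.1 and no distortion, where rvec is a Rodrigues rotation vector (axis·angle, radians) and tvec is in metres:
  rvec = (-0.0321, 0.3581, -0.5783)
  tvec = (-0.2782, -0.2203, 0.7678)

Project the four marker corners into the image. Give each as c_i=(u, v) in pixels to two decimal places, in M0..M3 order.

c0=(142.55, 142.61) c1=(190.47, 93.30) c2=(155.17, 28.62) c3=(109.58, 79.86)

Intrinsics K: fx=517.0, fy=581.1, cx=336.1, cy=253.1
Marker side s = 0.105 m; corners in marker frame (Z=0):
  M0 = (-0.0525, +0.0525, 0)
  M1 = (+0.0525, +0.0525, 0)
  M2 = (+0.0525, -0.0525, 0)
  M3 = (-0.0525, -0.0525, 0)
rvec = (-0.0321, 0.3581, -0.5783), |rvec| = θ = 0.68095 rad = 39.016°
Rodrigues: sinθ=0.62953, 1−cosθ=0.22303; R = I + sinθ·[k]× + (1−cosθ)·[k]×²:
    [+0.77747 +0.52910 +0.33999]
    [-0.54016 +0.83865 -0.06993]
    [-0.32213 -0.12928 +0.93783]
t = (-0.2782, -0.2203, 0.7678) m
M0: Pc = R·M0+t = (-0.29124, -0.14791, +0.77792); u = 517.0·(-0.29124)/0.77792 + 336.1 = 142.5457, v = 581.1·(-0.14791)/0.77792 + 253.1 = 142.6113
M1: Pc = R·M1+t = (-0.20960, -0.20463, +0.74410); u = 517.0·(-0.20960)/0.74410 + 336.1 = 190.4668, v = 581.1·(-0.20463)/0.74410 + 253.1 = 93.2963
M2: Pc = R·M2+t = (-0.26516, -0.29269, +0.75768); u = 517.0·(-0.26516)/0.75768 + 336.1 = 155.1674, v = 581.1·(-0.29269)/0.75768 + 253.1 = 28.6229
M3: Pc = R·M3+t = (-0.34680, -0.23597, +0.79150); u = 517.0·(-0.34680)/0.79150 + 336.1 = 109.5767, v = 581.1·(-0.23597)/0.79150 + 253.1 = 79.8558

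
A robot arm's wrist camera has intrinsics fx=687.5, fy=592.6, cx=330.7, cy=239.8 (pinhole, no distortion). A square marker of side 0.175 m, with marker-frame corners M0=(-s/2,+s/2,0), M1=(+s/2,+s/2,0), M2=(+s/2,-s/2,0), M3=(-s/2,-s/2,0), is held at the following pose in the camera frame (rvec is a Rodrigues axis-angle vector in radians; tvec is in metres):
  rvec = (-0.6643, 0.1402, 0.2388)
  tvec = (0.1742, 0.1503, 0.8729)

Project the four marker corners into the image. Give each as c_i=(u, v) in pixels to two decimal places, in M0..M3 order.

c0=(385.50, 382.26) c1=(532.24, 411.09) c2=(544.13, 304.44) c3=(413.08, 282.83)

Intrinsics K: fx=687.5, fy=592.6, cx=330.7, cy=239.8
Marker side s = 0.175 m; corners in marker frame (Z=0):
  M0 = (-0.0875, +0.0875, 0)
  M1 = (+0.0875, +0.0875, 0)
  M2 = (+0.0875, -0.0875, 0)
  M3 = (-0.0875, -0.0875, 0)
rvec = (-0.6643, 0.1402, 0.2388), |rvec| = θ = 0.71971 rad = 41.236°
Rodrigues: sinθ=0.65916, 1−cosθ=0.24800; R = I + sinθ·[k]× + (1−cosθ)·[k]×²:
    [+0.96329 -0.26330 +0.05245]
    [+0.17412 +0.76141 +0.62445]
    [-0.20436 -0.59239 +0.77930]
t = (0.1742, 0.1503, 0.8729) m
M0: Pc = R·M0+t = (+0.06687, +0.20169, +0.83895); u = 687.5·(+0.06687)/0.83895 + 330.7 = 385.5014, v = 592.6·(+0.20169)/0.83895 + 239.8 = 382.2646
M1: Pc = R·M1+t = (+0.23545, +0.23216, +0.80318); u = 687.5·(+0.23545)/0.80318 + 330.7 = 532.2362, v = 592.6·(+0.23216)/0.80318 + 239.8 = 411.0899
M2: Pc = R·M2+t = (+0.28153, +0.09891, +0.90685); u = 687.5·(+0.28153)/0.90685 + 330.7 = 544.1300, v = 592.6·(+0.09891)/0.90685 + 239.8 = 304.4360
M3: Pc = R·M3+t = (+0.11295, +0.06844, +0.94262); u = 687.5·(+0.11295)/0.94262 + 330.7 = 413.0816, v = 592.6·(+0.06844)/0.94262 + 239.8 = 282.8273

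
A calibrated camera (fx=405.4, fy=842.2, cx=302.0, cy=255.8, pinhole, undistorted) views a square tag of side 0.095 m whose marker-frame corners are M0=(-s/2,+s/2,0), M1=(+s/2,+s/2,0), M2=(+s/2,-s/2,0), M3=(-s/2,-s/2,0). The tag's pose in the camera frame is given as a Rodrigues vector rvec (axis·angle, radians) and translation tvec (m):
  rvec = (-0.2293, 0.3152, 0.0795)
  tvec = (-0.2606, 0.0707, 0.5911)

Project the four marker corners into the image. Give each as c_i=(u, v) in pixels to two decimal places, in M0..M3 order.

Intrinsics K: fx=405.4, fy=842.2, cx=302.0, cy=255.8
Marker side s = 0.095 m; corners in marker frame (Z=0):
  M0 = (-0.0475, +0.0475, 0)
  M1 = (+0.0475, +0.0475, 0)
  M2 = (+0.0475, -0.0475, 0)
  M3 = (-0.0475, -0.0475, 0)
rvec = (-0.2293, 0.3152, 0.0795), |rvec| = θ = 0.39781 rad = 22.793°
Rodrigues: sinθ=0.38740, 1−cosθ=0.07809; R = I + sinθ·[k]× + (1−cosθ)·[k]×²:
    [+0.94786 -0.11308 +0.29796]
    [+0.04176 +0.97094 +0.23566]
    [-0.31595 -0.21094 +0.92503]
t = (-0.2606, 0.0707, 0.5911) m
M0: Pc = R·M0+t = (-0.31099, +0.11484, +0.59609); u = 405.4·(-0.31099)/0.59609 + 302.0 = 90.4923, v = 842.2·(+0.11484)/0.59609 + 255.8 = 418.0494
M1: Pc = R·M1+t = (-0.22095, +0.11880, +0.56607); u = 405.4·(-0.22095)/0.56607 + 302.0 = 143.7653, v = 842.2·(+0.11880)/0.56607 + 255.8 = 432.5542
M2: Pc = R·M2+t = (-0.21021, +0.02656, +0.58611); u = 405.4·(-0.21021)/0.58611 + 302.0 = 156.6059, v = 842.2·(+0.02656)/0.58611 + 255.8 = 293.9704
M3: Pc = R·M3+t = (-0.30025, +0.02260, +0.61613); u = 405.4·(-0.30025)/0.61613 + 302.0 = 104.4399, v = 842.2·(+0.02260)/0.61613 + 255.8 = 286.6885

c0=(90.49, 418.05) c1=(143.77, 432.55) c2=(156.61, 293.97) c3=(104.44, 286.69)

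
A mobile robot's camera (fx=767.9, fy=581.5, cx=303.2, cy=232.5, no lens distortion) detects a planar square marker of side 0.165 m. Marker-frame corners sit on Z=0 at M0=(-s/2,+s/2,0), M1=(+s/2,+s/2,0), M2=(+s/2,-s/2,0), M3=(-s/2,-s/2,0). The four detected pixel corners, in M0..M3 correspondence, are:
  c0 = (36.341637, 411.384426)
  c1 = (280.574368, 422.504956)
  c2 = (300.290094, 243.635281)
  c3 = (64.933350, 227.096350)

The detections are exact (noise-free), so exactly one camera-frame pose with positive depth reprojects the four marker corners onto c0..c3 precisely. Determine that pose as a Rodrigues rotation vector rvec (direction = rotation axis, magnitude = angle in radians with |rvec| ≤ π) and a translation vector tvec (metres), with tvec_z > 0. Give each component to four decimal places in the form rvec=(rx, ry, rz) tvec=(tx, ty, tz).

rvec=(-0.1047, -0.1099, 0.0886) tvec=(-0.0906, 0.0845, 0.5329)

Intrinsics K: fx=767.9, fy=581.5, cx=303.2, cy=232.5
Marker side s = 0.165 m; corners in marker frame (Z=0):
  M0 = (-0.0825, +0.0825, 0)
  M1 = (+0.0825, +0.0825, 0)
  M2 = (+0.0825, -0.0825, 0)
  M3 = (-0.0825, -0.0825, 0)
Detected image corners:
  c0 = (36.341637, 411.384426) px
  c1 = (280.574368, 422.504956) px
  c2 = (300.290094, 243.635281) px
  c3 = (64.933350, 227.096350) px
Planar DLT: solve 8×8 A·h = b for H (H[2,2]=1):
  H  [+1486.34580 -180.83272 +172.68166]
  H  [+148.16046 +1033.49782 +324.73523]
  H  [+0.19643 -0.20455 +1.00000]
B = K⁻¹H; ‖b₁‖=1.876688, ‖b₂‖=1.876688; λ = 2/(‖b₁‖+‖b₂‖) = 0.532854, sign → tz>0 ⇒ λ=+0.532854
r₁ = λ·B[:,0] = (+0.99006,+0.09392,+0.10467); r₂ = λ·B[:,1] = (-0.08245,+0.99062,-0.10899)
r₃ = r₁×r₂ = (-0.11392,+0.09928,+0.98852); SVD([r₁ r₂ r₃]) → R = UVᵀ:
  R  [+0.99006 -0.08245 -0.11392]
  R  [+0.09392 +0.99062 +0.09928]
  R  [+0.10467 -0.10899 +0.98852]
t = (-0.09057, +0.08452, +0.53285) m
tr R = 2.969197; θ = arccos((tr R − 1)/2) = 0.175735 rad = 10.069°
axis k = ((R−Rᵀ)₃₂, (R−Rᵀ)₁₃, (R−Rᵀ)₂₁) / (2 sinθ) = (-0.595644, -0.625149, +0.504378)
rvec = θ·k = (-0.104675, -0.109860, +0.088637)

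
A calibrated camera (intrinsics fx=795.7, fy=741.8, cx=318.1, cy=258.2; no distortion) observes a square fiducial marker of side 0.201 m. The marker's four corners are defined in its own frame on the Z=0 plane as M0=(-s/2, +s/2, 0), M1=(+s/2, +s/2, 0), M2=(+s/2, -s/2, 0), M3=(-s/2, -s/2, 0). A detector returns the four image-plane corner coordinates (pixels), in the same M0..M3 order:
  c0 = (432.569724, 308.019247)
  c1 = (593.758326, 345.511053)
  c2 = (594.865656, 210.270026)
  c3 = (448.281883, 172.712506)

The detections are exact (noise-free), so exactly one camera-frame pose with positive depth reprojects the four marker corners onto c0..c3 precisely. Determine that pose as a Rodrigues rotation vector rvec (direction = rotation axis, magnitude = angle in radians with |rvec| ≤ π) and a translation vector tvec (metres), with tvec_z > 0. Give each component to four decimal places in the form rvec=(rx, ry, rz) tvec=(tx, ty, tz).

Intrinsics K: fx=795.7, fy=741.8, cx=318.1, cy=258.2
Marker side s = 0.201 m; corners in marker frame (Z=0):
  M0 = (-0.1005, +0.1005, 0)
  M1 = (+0.1005, +0.1005, 0)
  M2 = (+0.1005, -0.1005, 0)
  M3 = (-0.1005, -0.1005, 0)
Detected image corners:
  c0 = (432.569724, 308.019247) px
  c1 = (593.758326, 345.511053) px
  c2 = (594.865656, 210.270026) px
  c3 = (448.281883, 172.712506) px
Planar DLT: solve 8×8 A·h = b for H (H[2,2]=1):
  H  [+831.88969 -281.93186 +518.58152]
  H  [+220.74809 +552.50983 +256.21520]
  H  [+0.13140 -0.46499 +1.00000]
B = K⁻¹H; ‖b₁‖=1.032784, ‖b₂‖=1.032784; λ = 2/(‖b₁‖+‖b₂‖) = 0.968257, sign → tz>0 ⇒ λ=+0.968257
r₁ = λ·B[:,0] = (+0.96143,+0.24385,+0.12723); r₂ = λ·B[:,1] = (-0.16308,+0.87789,-0.45023)
r₃ = r₁×r₂ = (-0.22149,+0.41212,+0.88380); SVD([r₁ r₂ r₃]) → R = UVᵀ:
  R  [+0.96143 -0.16308 -0.22149]
  R  [+0.24385 +0.87789 +0.41212]
  R  [+0.12723 -0.45023 +0.88380]
t = (+0.24396, -0.00259, +0.96826) m
tr R = 2.723124; θ = arccos((tr R − 1)/2) = 0.532458 rad = 30.508°
axis k = ((R−Rᵀ)₃₂, (R−Rᵀ)₁₃, (R−Rᵀ)₂₁) / (2 sinθ) = (-0.849349, -0.343463, +0.400799)
rvec = θ·k = (-0.452242, -0.182880, +0.213409)

rvec=(-0.4522, -0.1829, 0.2134) tvec=(0.2440, -0.0026, 0.9683)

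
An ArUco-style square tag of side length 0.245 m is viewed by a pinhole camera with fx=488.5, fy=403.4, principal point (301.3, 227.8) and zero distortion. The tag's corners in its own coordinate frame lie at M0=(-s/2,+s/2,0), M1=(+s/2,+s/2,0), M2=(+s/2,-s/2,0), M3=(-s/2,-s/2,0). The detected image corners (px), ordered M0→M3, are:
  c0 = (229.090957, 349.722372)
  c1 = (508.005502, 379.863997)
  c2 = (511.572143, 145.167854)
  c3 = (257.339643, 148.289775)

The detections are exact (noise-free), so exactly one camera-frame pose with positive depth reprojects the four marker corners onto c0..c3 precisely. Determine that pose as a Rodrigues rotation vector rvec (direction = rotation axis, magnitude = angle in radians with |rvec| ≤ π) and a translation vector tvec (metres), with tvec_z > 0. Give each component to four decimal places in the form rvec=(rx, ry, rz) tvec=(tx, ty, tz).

rvec=(-0.1995, 0.2682, 0.0670) tvec=(0.0609, 0.0246, 0.4517)

Intrinsics K: fx=488.5, fy=403.4, cx=301.3, cy=227.8
Marker side s = 0.245 m; corners in marker frame (Z=0):
  M0 = (-0.1225, +0.1225, 0)
  M1 = (+0.1225, +0.1225, 0)
  M2 = (+0.1225, -0.1225, 0)
  M3 = (-0.1225, -0.1225, 0)
Detected image corners:
  c0 = (229.090957, 349.722372) px
  c1 = (508.005502, 379.863997) px
  c2 = (511.572143, 145.167854) px
  c3 = (257.339643, 148.289775) px
Planar DLT: solve 8×8 A·h = b for H (H[2,2]=1):
  H  [+860.73474 -224.31302 +367.15753]
  H  [-100.98397 +779.32580 +249.74353]
  H  [-0.59699 -0.41354 +1.00000]
B = K⁻¹H; ‖b₁‖=2.213986, ‖b₂‖=2.213986; λ = 2/(‖b₁‖+‖b₂‖) = 0.451674, sign → tz>0 ⇒ λ=+0.451674
r₁ = λ·B[:,0] = (+0.96216,+0.03920,-0.26965); r₂ = λ·B[:,1] = (-0.09220,+0.97806,-0.18679)
r₃ = r₁×r₂ = (+0.25641,+0.20458,+0.94467); SVD([r₁ r₂ r₃]) → R = UVᵀ:
  R  [+0.96216 -0.09220 +0.25641]
  R  [+0.03920 +0.97806 +0.20458]
  R  [-0.26965 -0.18679 +0.94467]
t = (+0.06089, +0.02457, +0.45167) m
tr R = 2.884896; θ = arccos((tr R − 1)/2) = 0.340918 rad = 19.533°
axis k = ((R−Rᵀ)₃₂, (R−Rᵀ)₁₃, (R−Rᵀ)₂₁) / (2 sinθ) = (-0.585260, +0.786677, +0.196493)
rvec = θ·k = (-0.199526, +0.268192, +0.066988)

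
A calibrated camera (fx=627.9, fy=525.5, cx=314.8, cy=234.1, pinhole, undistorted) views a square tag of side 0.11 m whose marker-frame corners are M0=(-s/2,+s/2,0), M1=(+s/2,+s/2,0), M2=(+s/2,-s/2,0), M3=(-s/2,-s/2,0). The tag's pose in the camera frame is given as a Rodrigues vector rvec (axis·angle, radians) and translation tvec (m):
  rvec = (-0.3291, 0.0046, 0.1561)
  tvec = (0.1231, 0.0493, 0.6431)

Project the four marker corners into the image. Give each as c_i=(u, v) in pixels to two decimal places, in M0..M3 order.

Intrinsics K: fx=627.9, fy=525.5, cx=314.8, cy=234.1
Marker side s = 0.11 m; corners in marker frame (Z=0):
  M0 = (-0.0550, +0.0550, 0)
  M1 = (+0.0550, +0.0550, 0)
  M2 = (+0.0550, -0.0550, 0)
  M3 = (-0.0550, -0.0550, 0)
rvec = (-0.3291, 0.0046, 0.1561), |rvec| = θ = 0.36427 rad = 20.871°
Rodrigues: sinθ=0.35627, 1−cosθ=0.06562; R = I + sinθ·[k]× + (1−cosθ)·[k]×²:
    [+0.98794 -0.15342 -0.02090]
    [+0.15192 +0.93439 +0.32222]
    [-0.02990 -0.32151 +0.94643]
t = (0.1231, 0.0493, 0.6431) m
M0: Pc = R·M0+t = (+0.06033, +0.09234, +0.62706); u = 627.9·(+0.06033)/0.62706 + 314.8 = 375.2059, v = 525.5·(+0.09234)/0.62706 + 234.1 = 311.4808
M1: Pc = R·M1+t = (+0.16900, +0.10905, +0.62377); u = 627.9·(+0.16900)/0.62377 + 314.8 = 484.9170, v = 525.5·(+0.10905)/0.62377 + 234.1 = 325.9675
M2: Pc = R·M2+t = (+0.18587, +0.00626, +0.65914); u = 627.9·(+0.18587)/0.65914 + 314.8 = 491.8656, v = 525.5·(+0.00626)/0.65914 + 234.1 = 239.0941
M3: Pc = R·M3+t = (+0.07720, -0.01045, +0.66243); u = 627.9·(+0.07720)/0.66243 + 314.8 = 387.9774, v = 525.5·(-0.01045)/0.66243 + 234.1 = 225.8122

c0=(375.21, 311.48) c1=(484.92, 325.97) c2=(491.87, 239.09) c3=(387.98, 225.81)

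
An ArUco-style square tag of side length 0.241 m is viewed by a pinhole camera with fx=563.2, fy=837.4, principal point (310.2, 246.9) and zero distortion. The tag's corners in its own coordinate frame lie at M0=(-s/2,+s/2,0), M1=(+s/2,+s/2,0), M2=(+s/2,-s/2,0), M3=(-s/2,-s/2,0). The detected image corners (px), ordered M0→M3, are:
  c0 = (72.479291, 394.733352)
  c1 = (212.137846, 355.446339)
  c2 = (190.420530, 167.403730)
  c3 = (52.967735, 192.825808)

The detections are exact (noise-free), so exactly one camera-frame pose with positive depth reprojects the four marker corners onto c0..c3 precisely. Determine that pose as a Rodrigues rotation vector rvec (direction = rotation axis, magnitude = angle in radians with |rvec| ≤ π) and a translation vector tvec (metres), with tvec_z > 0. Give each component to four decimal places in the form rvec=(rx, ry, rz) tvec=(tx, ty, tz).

rvec=(-0.1355, -0.2756, -0.1741) tvec=(-0.3174, 0.0350, 1.0155)

Intrinsics K: fx=563.2, fy=837.4, cx=310.2, cy=246.9
Marker side s = 0.241 m; corners in marker frame (Z=0):
  M0 = (-0.1205, +0.1205, 0)
  M1 = (+0.1205, +0.1205, 0)
  M2 = (+0.1205, -0.1205, 0)
  M3 = (-0.1205, -0.1205, 0)
Detected image corners:
  c0 = (72.479291, 394.733352) px
  c1 = (212.137846, 355.446339) px
  c2 = (190.420530, 167.403730) px
  c3 = (52.967735, 192.825808) px
Planar DLT: solve 8×8 A·h = b for H (H[2,2]=1):
  H  [+611.45945 +71.52519 +134.18264]
  H  [-56.91102 +778.27527 +275.80125]
  H  [+0.27726 -0.10731 +1.00000]
B = K⁻¹H; ‖b₁‖=0.984751, ‖b₂‖=0.984751; λ = 2/(‖b₁‖+‖b₂‖) = 1.015485, sign → tz>0 ⇒ λ=+1.015485
r₁ = λ·B[:,0] = (+0.94743,-0.15203,+0.28155); r₂ = λ·B[:,1] = (+0.18898,+0.97592,-0.10897)
r₃ = r₁×r₂ = (-0.25821,+0.15645,+0.95334); SVD([r₁ r₂ r₃]) → R = UVᵀ:
  R  [+0.94743 +0.18898 -0.25821]
  R  [-0.15203 +0.97592 +0.15645]
  R  [+0.28155 -0.10897 +0.95334]
t = (-0.31737, +0.03505, +1.01549) m
tr R = 2.876679; θ = arccos((tr R − 1)/2) = 0.353001 rad = 20.225°
axis k = ((R−Rᵀ)₃₂, (R−Rᵀ)₁₃, (R−Rᵀ)₂₁) / (2 sinθ) = (-0.383869, -0.780643, -0.493195)
rvec = θ·k = (-0.135506, -0.275568, -0.174099)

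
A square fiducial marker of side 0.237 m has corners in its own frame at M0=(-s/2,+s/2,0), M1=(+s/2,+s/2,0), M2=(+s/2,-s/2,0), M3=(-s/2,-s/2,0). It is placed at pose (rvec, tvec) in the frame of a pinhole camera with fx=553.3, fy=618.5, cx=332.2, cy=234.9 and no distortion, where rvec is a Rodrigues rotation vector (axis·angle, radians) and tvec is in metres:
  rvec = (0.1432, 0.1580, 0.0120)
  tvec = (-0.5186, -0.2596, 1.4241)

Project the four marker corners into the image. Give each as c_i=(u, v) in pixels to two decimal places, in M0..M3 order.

Intrinsics K: fx=553.3, fy=618.5, cx=332.2, cy=234.9
Marker side s = 0.237 m; corners in marker frame (Z=0):
  M0 = (-0.1185, +0.1185, 0)
  M1 = (+0.1185, +0.1185, 0)
  M2 = (+0.1185, -0.1185, 0)
  M3 = (-0.1185, -0.1185, 0)
rvec = (0.1432, 0.1580, 0.0120), |rvec| = θ = 0.21357 rad = 12.237°
Rodrigues: sinθ=0.21195, 1−cosθ=0.02272; R = I + sinθ·[k]× + (1−cosθ)·[k]×²:
    [+0.98749 -0.00064 +0.15766]
    [+0.02318 +0.98971 -0.14117]
    [-0.15595 +0.14306 +0.97735]
t = (-0.5186, -0.2596, 1.4241) m
M0: Pc = R·M0+t = (-0.63569, -0.14507, +1.45953); u = 553.3·(-0.63569)/1.45953 + 332.2 = 91.2122, v = 618.5·(-0.14507)/1.45953 + 234.9 = 173.4261
M1: Pc = R·M1+t = (-0.40166, -0.13957, +1.42257); u = 553.3·(-0.40166)/1.42257 + 332.2 = 175.9780, v = 618.5·(-0.13957)/1.42257 + 234.9 = 174.2174
M2: Pc = R·M2+t = (-0.40151, -0.37413, +1.38867); u = 553.3·(-0.40151)/1.38867 + 332.2 = 172.2241, v = 618.5·(-0.37413)/1.38867 + 234.9 = 68.2640
M3: Pc = R·M3+t = (-0.63554, -0.37963, +1.42563); u = 553.3·(-0.63554)/1.42563 + 332.2 = 85.5398, v = 618.5·(-0.37963)/1.42563 + 234.9 = 70.2007

c0=(91.21, 173.43) c1=(175.98, 174.22) c2=(172.22, 68.26) c3=(85.54, 70.20)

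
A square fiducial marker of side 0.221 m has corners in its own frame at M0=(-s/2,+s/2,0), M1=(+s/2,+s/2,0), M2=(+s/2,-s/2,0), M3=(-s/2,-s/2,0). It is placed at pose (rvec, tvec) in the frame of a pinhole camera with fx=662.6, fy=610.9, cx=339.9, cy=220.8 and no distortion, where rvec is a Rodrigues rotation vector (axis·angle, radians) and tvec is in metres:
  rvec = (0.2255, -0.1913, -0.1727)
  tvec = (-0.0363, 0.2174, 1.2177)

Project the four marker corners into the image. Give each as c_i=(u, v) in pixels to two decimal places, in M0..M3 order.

Intrinsics K: fx=662.6, fy=610.9, cx=339.9, cy=220.8
Marker side s = 0.221 m; corners in marker frame (Z=0):
  M0 = (-0.1105, +0.1105, 0)
  M1 = (+0.1105, +0.1105, 0)
  M2 = (+0.1105, -0.1105, 0)
  M3 = (-0.1105, -0.1105, 0)
rvec = (0.2255, -0.1913, -0.1727), |rvec| = θ = 0.34245 rad = 19.621°
Rodrigues: sinθ=0.33579, 1−cosθ=0.05806; R = I + sinθ·[k]× + (1−cosθ)·[k]×²:
    [+0.96711 +0.14799 -0.20687]
    [-0.19070 +0.96005 -0.20476]
    [+0.16830 +0.23748 +0.95670]
t = (-0.0363, 0.2174, 1.2177) m
M0: Pc = R·M0+t = (-0.12681, +0.34456, +1.22534); u = 662.6·(-0.12681)/1.22534 + 339.9 = 271.3260, v = 610.9·(+0.34456)/1.22534 + 220.8 = 392.5811
M1: Pc = R·M1+t = (+0.08692, +0.30241, +1.26254); u = 662.6·(+0.08692)/1.26254 + 339.9 = 385.5161, v = 610.9·(+0.30241)/1.26254 + 220.8 = 367.1277
M2: Pc = R·M2+t = (+0.05421, +0.09024, +1.21006); u = 662.6·(+0.05421)/1.21006 + 339.9 = 369.5862, v = 610.9·(+0.09024)/1.21006 + 220.8 = 266.3585
M3: Pc = R·M3+t = (-0.15952, +0.13239, +1.17286); u = 662.6·(-0.15952)/1.17286 + 339.9 = 249.7812, v = 610.9·(+0.13239)/1.17286 + 220.8 = 289.7553

c0=(271.33, 392.58) c1=(385.52, 367.13) c2=(369.59, 266.36) c3=(249.78, 289.76)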